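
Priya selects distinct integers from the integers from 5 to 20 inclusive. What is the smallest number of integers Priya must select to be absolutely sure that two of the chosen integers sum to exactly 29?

Two chosen integers sum to 29 exactly when both halves of some pair {x, 29−x} with 9 ≤ x ≤ 29−x ≤ 20 are chosen — 6 such pairs.
The remaining 4 elements (those with no distinct partner in range) can never complete a 29-sum, so the worst case takes all of them and one from each pair: 4 + 6 = 10.
The 11th integer has to be the second member of some pair, so 10 + 1 = 11.

11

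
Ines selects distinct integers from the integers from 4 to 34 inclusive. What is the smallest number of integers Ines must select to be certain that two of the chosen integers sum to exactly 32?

Two chosen integers sum to 32 exactly when both halves of some pair {x, 32−x} with 4 ≤ x ≤ 32−x ≤ 28 are chosen — 12 such pairs.
The remaining 7 elements (those with no distinct partner in range) can never complete a 32-sum, so the worst case takes all of them and one from each pair: 7 + 12 = 19.
By the pigeonhole principle, the 20th integer has to be the second member of some pair, so 19 + 1 = 20.

20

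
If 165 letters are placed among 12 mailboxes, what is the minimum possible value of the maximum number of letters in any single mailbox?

By pigeonhole, the 12 mailboxes are the holes and the 165 letters are the pigeons.
If every mailbox held at most 13 letters, the total would be at most 12 × 13 = 156, which is less than 165.
So some mailbox holds at least ⌈165/12⌉ = 14 letters.

14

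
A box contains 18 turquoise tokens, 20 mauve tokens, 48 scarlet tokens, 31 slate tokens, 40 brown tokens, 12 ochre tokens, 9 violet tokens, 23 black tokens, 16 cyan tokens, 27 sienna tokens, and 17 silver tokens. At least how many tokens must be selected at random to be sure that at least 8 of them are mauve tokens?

249

In the worst case for collecting mauve tokens, every non-mauve token comes out first.
There are 18 + 48 + 31 + 40 + 12 + 9 + 23 + 16 + 27 + 17 = 241 non-mauve tokens altogether.
After those, each further token must be mauve, so 241 + 8 = 249 draws guarantee 8 mauve tokens.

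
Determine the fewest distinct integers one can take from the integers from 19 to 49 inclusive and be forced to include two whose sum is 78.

Group the elements by complementary pair {x, 78−x}: {29,49}, {30,48}, {31,47}, …, giving 10 two-element pairs, the single value 39 (it cannot pair with itself since the integers are distinct), and 10 integers whose partner 78−x falls outside [19,49].
Pigeonhole: treating each of those 21 groups as a pigeonhole, one can pick one integer per group — 21 integers — with no two summing to 78.
The 22nd integer lands in an occupied pair, forcing a sum of 78.

22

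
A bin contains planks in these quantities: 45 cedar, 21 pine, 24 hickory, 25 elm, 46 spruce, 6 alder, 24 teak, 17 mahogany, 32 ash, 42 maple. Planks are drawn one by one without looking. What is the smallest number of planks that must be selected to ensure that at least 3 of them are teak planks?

In the worst case for collecting teak planks, every non-teak plank comes out first.
There are 45 + 21 + 24 + 25 + 46 + 6 + 17 + 32 + 42 = 258 non-teak planks altogether.
After those, each further plank must be teak, so 258 + 3 = 261 draws guarantee 3 teak planks.

261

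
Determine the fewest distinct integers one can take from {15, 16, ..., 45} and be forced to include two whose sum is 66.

Two chosen integers sum to 66 exactly when both halves of some pair {x, 66−x} with 21 ≤ x ≤ 66−x ≤ 45 are chosen — 12 such pairs.
The remaining 7 elements (those with no distinct partner in range) can never complete a 66-sum, so the worst case takes all of them and one from each pair: 7 + 12 = 19.
Pigeonhole: the 20th integer has to be the second member of some pair, so 19 + 1 = 20.

20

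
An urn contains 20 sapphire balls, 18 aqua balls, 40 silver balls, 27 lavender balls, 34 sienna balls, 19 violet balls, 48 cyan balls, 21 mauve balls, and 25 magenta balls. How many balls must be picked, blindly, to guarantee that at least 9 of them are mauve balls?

In the worst case for collecting mauve balls, every non-mauve ball comes out first.
There are 20 + 18 + 40 + 27 + 34 + 19 + 48 + 25 = 231 non-mauve balls altogether.
After those, each further ball must be mauve, so 231 + 9 = 240 draws guarantee 9 mauve balls.

240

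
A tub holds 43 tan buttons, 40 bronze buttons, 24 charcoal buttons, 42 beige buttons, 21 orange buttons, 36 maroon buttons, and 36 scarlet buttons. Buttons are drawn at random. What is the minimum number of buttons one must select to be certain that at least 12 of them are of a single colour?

78

An adversary could hand out at most 11 buttons per colour: 11 + 11 + 11 + 11 + 11 + 11 + 11 = 77 buttons and still no colour has 12.
By the pigeonhole principle, one more button lands in a colour already at 11, so 78 draws are enough and 77 are not.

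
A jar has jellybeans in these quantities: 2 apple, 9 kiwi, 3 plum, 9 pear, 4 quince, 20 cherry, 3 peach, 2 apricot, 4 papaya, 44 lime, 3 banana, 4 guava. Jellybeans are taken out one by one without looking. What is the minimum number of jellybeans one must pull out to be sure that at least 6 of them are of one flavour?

An adversary could hand out at most 5 jellybeans per flavour (8 flavours run out sooner): 2 + 5 + 3 + 5 + 4 + 5 + 3 + 2 + 4 + 5 + 3 + 4 = 45 jellybeans and still no flavour has 6.
One more jellybean lands in a flavour already at 5, so 46 draws are enough and 45 are not.

46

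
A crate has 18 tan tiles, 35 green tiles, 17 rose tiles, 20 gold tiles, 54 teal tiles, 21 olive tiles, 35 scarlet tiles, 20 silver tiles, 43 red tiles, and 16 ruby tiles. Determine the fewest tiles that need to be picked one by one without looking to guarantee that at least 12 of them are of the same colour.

111

An adversary could hand out at most 11 tiles per colour: 11 + 11 + 11 + 11 + 11 + 11 + 11 + 11 + 11 + 11 = 110 tiles and still no colour has 12.
Pigeonhole: one more tile lands in a colour already at 11, so 111 draws are enough and 110 are not.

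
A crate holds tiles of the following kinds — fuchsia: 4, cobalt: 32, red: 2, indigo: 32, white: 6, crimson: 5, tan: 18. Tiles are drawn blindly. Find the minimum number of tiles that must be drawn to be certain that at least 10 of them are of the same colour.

By pigeonhole, the 7 colours are the holes; the tiles drawn are the pigeons.
To avoid 10 of any one colour, the worst case takes at most 9 of each colour, or every tile of a colour that has fewer than 9.
That gives 4 + 9 + 2 + 9 + 6 + 5 + 9 = 44 tiles with no colour reaching 10.
The next tile forces some colour to 10, so 44 + 1 = 45.

45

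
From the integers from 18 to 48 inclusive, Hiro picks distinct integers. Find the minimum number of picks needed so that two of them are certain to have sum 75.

21

Group the elements by complementary pair {x, 75−x}: {27,48}, {28,47}, {29,46}, …, giving 11 two-element pairs and 9 integers whose partner 75−x falls outside [18,48].
Pigeonhole: treating each of those 20 groups as a pigeonhole, one can pick one integer per group — 20 integers — with no two summing to 75.
The 21st integer lands in an occupied pair, forcing a sum of 75.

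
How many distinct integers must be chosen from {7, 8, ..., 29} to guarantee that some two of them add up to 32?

Group the elements by complementary pair {x, 32−x}: {7,25}, {8,24}, {9,23}, …, giving 9 two-element pairs; the single value 16 (it cannot pair with itself since the integers are distinct); and 4 integers whose partner 32−x falls outside [7,29].
By pigeonhole, treating each of those 14 groups as a pigeonhole, one can pick one integer per group — 14 integers — with no two summing to 32.
The 15th integer lands in an occupied pair, forcing a sum of 32.

15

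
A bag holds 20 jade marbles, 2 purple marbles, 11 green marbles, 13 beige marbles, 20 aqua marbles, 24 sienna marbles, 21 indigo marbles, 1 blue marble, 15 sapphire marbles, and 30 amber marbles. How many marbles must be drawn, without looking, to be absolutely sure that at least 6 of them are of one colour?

By the pigeonhole principle, put each drawn marble into a box by colour. The largest draw with every box below 6 takes min(count, 5) from each colour; colours with fewer than 5 contribute all they have.
Σ min(cᵢ, 5) = 5 + 2 + 5 + 5 + 5 + 5 + 5 + 1 + 5 + 5 = 43.
Draw number 43 + 1 = 44 must push one box to 6.

44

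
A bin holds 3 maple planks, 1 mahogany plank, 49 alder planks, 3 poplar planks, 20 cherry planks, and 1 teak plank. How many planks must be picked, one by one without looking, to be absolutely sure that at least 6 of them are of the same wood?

19

Pigeonhole: the 6 woods are the holes; the planks drawn are the pigeons.
To avoid 6 of any one wood, the worst case takes at most 5 of each wood, or every plank of a wood that has fewer than 5.
That gives 3 + 1 + 5 + 3 + 5 + 1 = 18 planks with no wood reaching 6.
The next plank forces some wood to 6, so 18 + 1 = 19.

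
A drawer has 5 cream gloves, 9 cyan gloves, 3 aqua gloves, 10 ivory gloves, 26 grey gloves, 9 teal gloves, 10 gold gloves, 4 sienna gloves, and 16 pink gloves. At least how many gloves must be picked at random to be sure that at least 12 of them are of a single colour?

Pigeonhole: the 9 colours are the holes; the gloves drawn are the pigeons.
To avoid 12 of any one colour, the worst case takes at most 11 of each colour, or every glove of a colour that has fewer than 11.
That gives 5 + 9 + 3 + 10 + 11 + 9 + 10 + 4 + 11 = 72 gloves with no colour reaching 12.
The next glove forces some colour to 12, so 72 + 1 = 73.

73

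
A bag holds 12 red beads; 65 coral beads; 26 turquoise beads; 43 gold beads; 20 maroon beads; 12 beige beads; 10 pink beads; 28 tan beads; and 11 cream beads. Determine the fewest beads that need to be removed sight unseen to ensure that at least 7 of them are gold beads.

191

In the worst case for collecting gold beads, every non-gold bead comes out first.
There are 12 + 65 + 26 + 20 + 12 + 10 + 28 + 11 = 184 non-gold beads altogether.
After those, each further bead must be gold, so 184 + 7 = 191 draws guarantee 7 gold beads.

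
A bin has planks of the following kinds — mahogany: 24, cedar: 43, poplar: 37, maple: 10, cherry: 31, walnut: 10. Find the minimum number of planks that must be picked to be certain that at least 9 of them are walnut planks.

154

In the worst case for collecting walnut planks, every non-walnut plank comes out first.
There are 24 + 43 + 37 + 10 + 31 = 145 non-walnut planks altogether.
After those, each further plank must be walnut, so 145 + 9 = 154 draws guarantee 9 walnut planks.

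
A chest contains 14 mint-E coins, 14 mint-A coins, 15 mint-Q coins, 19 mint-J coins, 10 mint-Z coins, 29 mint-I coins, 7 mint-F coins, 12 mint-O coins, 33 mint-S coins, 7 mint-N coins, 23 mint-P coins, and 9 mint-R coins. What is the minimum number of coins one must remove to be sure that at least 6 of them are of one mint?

61

Put each drawn coin into a box by mint. The largest draw with every box below 6 takes min(count, 5) from each mint.
Σ min(cᵢ, 5) = 5 + 5 + 5 + 5 + 5 + 5 + 5 + 5 + 5 + 5 + 5 + 5 = 60.
Draw number 60 + 1 = 61 must push one box to 6.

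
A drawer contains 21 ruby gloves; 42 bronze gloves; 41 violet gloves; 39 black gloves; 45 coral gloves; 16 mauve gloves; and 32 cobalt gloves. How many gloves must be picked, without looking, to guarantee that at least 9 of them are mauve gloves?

In the worst case for collecting mauve gloves, every non-mauve glove comes out first.
There are 21 + 42 + 41 + 39 + 45 + 32 = 220 non-mauve gloves altogether.
After those, each further glove must be mauve, so 220 + 9 = 229 draws guarantee 9 mauve gloves.

229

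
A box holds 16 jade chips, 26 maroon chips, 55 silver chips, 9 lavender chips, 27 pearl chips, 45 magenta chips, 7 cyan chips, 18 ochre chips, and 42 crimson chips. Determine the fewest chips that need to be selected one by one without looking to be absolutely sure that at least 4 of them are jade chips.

In the worst case for collecting jade chips, every non-jade chip comes out first.
There are 26 + 55 + 9 + 27 + 45 + 7 + 18 + 42 = 229 non-jade chips altogether.
After those, each further chip must be jade, so 229 + 4 = 233 draws guarantee 4 jade chips.

233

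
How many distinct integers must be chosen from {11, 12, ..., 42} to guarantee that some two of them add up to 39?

A set avoiding the sum 39 can contain at most one of each pair {x, 39−x}, plus the 14 elements whose complement lies outside the range.
The integers 20, …, 42 (23 of them) are such a set: any two sum to at least 20+21 = 41 > 39.
By pigeonhole, any 24th integer completes one of the 9 pairs, so 24 choices force a sum of 39.

24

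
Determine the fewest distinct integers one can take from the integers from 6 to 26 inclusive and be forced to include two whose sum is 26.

Two chosen integers sum to 26 exactly when both halves of some pair {x, 26−x} with 6 ≤ x ≤ 26−x ≤ 20 are chosen — 7 such pairs.
The remaining 7 elements (those with no distinct partner in range) can never complete a 26-sum, so the worst case takes all of them and one from each pair: 7 + 7 = 14.
By pigeonhole, the 15th integer has to be the second member of some pair, so 14 + 1 = 15.

15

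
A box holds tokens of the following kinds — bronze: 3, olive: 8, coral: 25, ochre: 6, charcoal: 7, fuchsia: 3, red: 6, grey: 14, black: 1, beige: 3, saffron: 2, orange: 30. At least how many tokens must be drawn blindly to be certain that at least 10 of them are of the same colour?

Pigeonhole: the 12 colours are the holes; the tokens drawn are the pigeons.
To avoid 10 of any one colour, the worst case takes at most 9 of each colour, or every token of a colour that has fewer than 9.
That gives 3 + 8 + 9 + 6 + 7 + 3 + 6 + 9 + 1 + 3 + 2 + 9 = 66 tokens with no colour reaching 10.
The next token forces some colour to 10, so 66 + 1 = 67.

67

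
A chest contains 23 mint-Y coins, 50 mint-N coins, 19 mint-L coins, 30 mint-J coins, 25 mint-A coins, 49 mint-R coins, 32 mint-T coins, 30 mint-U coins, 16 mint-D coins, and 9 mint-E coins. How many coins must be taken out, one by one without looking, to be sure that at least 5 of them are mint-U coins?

258

In the worst case for collecting mint-U coins, every non-mint-U coin comes out first.
There are 23 + 50 + 19 + 30 + 25 + 49 + 32 + 16 + 9 = 253 non-mint-U coins altogether.
After those, each further coin must be mint-U, so 253 + 5 = 258 draws guarantee 5 mint-U coins.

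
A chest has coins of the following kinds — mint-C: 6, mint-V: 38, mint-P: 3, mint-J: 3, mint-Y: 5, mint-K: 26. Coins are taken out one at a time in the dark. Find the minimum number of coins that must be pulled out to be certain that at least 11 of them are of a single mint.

By the pigeonhole principle, the 6 mints are the holes; the coins drawn are the pigeons.
To avoid 11 of any one mint, the worst case takes at most 10 of each mint, or every coin of a mint that has fewer than 10.
That gives 6 + 10 + 3 + 3 + 5 + 10 = 37 coins with no mint reaching 11.
The next coin forces some mint to 11, so 37 + 1 = 38.

38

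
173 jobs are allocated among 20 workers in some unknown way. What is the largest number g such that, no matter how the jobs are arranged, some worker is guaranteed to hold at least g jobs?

9

By pigeonhole, the 20 workers are the holes and the 173 jobs are the pigeons.
If every worker held at most 8 jobs, the total would be at most 20 × 8 = 160, which is less than 173.
So some worker holds at least ⌈173/20⌉ = 9 jobs.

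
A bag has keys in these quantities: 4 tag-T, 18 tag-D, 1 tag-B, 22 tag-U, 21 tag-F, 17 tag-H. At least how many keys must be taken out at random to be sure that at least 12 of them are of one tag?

50

Pigeonhole: the 6 tags are the holes; the keys drawn are the pigeons.
To avoid 12 of any one tag, the worst case takes at most 11 of each tag, or every key of a tag that has fewer than 11.
That gives 4 + 11 + 1 + 11 + 11 + 11 = 49 keys with no tag reaching 12.
The next key forces some tag to 12, so 49 + 1 = 50.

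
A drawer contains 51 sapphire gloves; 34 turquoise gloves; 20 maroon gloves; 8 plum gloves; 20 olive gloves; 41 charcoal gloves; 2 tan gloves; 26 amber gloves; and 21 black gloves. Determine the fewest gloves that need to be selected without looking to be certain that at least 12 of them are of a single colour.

88

By pigeonhole, put each drawn glove into a box by colour. The largest draw with every box below 12 takes min(count, 11) from each colour; colours with fewer than 11 contribute all they have.
Σ min(cᵢ, 11) = 11 + 11 + 11 + 8 + 11 + 11 + 2 + 11 + 11 = 87.
Draw number 87 + 1 = 88 must push one box to 12.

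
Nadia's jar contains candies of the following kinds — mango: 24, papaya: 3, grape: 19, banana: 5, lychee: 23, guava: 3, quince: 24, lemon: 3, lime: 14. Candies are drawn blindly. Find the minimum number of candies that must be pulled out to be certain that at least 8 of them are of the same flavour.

Pigeonhole: put each drawn candy into a box by flavour. The largest draw with every box below 8 takes min(count, 7) from each flavour; flavours with fewer than 7 contribute all they have.
Σ min(cᵢ, 7) = 7 + 3 + 7 + 5 + 7 + 3 + 7 + 3 + 7 = 49.
Draw number 49 + 1 = 50 must push one box to 8.

50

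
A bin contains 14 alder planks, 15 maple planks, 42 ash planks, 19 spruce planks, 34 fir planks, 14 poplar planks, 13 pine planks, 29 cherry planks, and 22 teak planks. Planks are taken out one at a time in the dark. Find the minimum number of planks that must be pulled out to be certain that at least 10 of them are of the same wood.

The 9 woods are the holes; the planks drawn are the pigeons.
To avoid 10 of any one wood, the worst case takes at most 9 of each wood.
That gives 9 + 9 + 9 + 9 + 9 + 9 + 9 + 9 + 9 = 81 planks with no wood reaching 10.
The next plank forces some wood to 10, so 81 + 1 = 82.

82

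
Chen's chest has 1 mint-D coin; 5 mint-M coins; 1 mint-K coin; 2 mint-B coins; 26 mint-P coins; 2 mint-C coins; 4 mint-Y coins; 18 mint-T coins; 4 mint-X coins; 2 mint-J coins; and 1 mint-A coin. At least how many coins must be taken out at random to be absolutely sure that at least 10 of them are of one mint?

An adversary could hand out at most 9 coins per mint (9 mints run out sooner): 1 + 5 + 1 + 2 + 9 + 2 + 4 + 9 + 4 + 2 + 1 = 40 coins and still no mint has 10.
One more coin lands in a mint already at 9, so 41 draws are enough and 40 are not.

41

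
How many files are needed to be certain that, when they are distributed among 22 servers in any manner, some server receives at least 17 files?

With 352 files one could put exactly 16 in each of the 22 servers, and no server would reach 17.
By the pigeonhole principle, one more file must land in a server that already has 16, giving it 17.
So 22 × 16 + 1 = 353 files are required.

353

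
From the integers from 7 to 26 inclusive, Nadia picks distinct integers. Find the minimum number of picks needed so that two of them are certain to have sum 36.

13

Two chosen integers sum to 36 exactly when both halves of some pair {x, 36−x} with 10 ≤ x ≤ 36−x ≤ 26 are chosen — 8 such pairs.
The remaining 4 elements (those with no distinct partner in range) can never complete a 36-sum, so the worst case takes all of them and one from each pair: 4 + 8 = 12.
Pigeonhole: the 13th integer has to be the second member of some pair, so 12 + 1 = 13.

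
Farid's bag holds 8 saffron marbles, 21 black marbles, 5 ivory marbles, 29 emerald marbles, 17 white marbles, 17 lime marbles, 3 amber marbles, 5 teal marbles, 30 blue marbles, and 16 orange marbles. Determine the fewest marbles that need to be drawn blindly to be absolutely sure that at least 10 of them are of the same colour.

An adversary could hand out at most 9 marbles per colour (4 colours run out sooner): 8 + 9 + 5 + 9 + 9 + 9 + 3 + 5 + 9 + 9 = 75 marbles and still no colour has 10.
By pigeonhole, one more marble lands in a colour already at 9, so 76 draws are enough and 75 are not.

76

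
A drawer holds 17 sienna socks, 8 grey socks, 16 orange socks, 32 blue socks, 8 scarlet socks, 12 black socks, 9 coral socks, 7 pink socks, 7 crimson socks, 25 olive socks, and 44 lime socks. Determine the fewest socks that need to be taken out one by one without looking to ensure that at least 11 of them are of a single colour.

100

An adversary could hand out at most 10 socks per colour (5 colours run out sooner): 10 + 8 + 10 + 10 + 8 + 10 + 9 + 7 + 7 + 10 + 10 = 99 socks and still no colour has 11.
By pigeonhole, one more sock lands in a colour already at 10, so 100 draws are enough and 99 are not.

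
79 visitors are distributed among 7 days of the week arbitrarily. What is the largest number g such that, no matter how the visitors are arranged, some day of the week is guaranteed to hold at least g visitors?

12

By pigeonhole, the 7 days of the week are the holes and the 79 visitors are the pigeons.
If every day of the week held at most 11 visitors, the total would be at most 7 × 11 = 77, which is less than 79.
So some day of the week holds at least ⌈79/7⌉ = 12 visitors.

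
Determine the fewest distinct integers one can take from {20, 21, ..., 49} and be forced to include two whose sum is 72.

A set avoiding the sum 72 can contain at most one of each pair {x, 72−x}, plus the 4 elements whose complement lies outside the range or equal to its own complement.
The integers 20, …, 36 (17 of them) are such a set: any two sum to at least 20+21 = 41 and at most 35+36 = 71 < 72.
Any 18th integer completes one of the 13 pairs, so 18 choices force a sum of 72.

18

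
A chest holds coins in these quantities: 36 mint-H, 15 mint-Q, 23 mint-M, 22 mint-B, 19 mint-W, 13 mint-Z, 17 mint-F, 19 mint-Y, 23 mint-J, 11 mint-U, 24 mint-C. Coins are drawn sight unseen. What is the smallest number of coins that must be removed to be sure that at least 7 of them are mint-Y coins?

In the worst case for collecting mint-Y coins, every non-mint-Y coin comes out first.
There are 36 + 15 + 23 + 22 + 19 + 13 + 17 + 23 + 11 + 24 = 203 non-mint-Y coins altogether.
After those, each further coin must be mint-Y, so 203 + 7 = 210 draws guarantee 7 mint-Y coins.

210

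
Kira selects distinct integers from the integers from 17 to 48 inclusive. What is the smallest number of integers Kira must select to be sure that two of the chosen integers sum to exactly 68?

A set avoiding the sum 68 can contain at most one of each pair {x, 68−x}, plus the 4 elements whose complement lies outside the range or equal to its own complement.
The integers 17, …, 34 (18 of them) are such a set: any two sum to at least 17+18 = 35 and at most 33+34 = 67 < 68.
By the pigeonhole principle, any 19th integer completes one of the 14 pairs, so 19 choices force a sum of 68.

19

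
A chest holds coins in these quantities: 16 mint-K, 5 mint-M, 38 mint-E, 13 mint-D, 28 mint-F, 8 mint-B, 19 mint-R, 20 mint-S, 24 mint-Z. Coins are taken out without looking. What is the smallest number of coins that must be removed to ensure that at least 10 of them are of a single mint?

77

By the pigeonhole principle, the 9 mints are the holes; the coins drawn are the pigeons.
To avoid 10 of any one mint, the worst case takes at most 9 of each mint, or every coin of a mint that has fewer than 9.
That gives 9 + 5 + 9 + 9 + 9 + 8 + 9 + 9 + 9 = 76 coins with no mint reaching 10.
The next coin forces some mint to 10, so 76 + 1 = 77.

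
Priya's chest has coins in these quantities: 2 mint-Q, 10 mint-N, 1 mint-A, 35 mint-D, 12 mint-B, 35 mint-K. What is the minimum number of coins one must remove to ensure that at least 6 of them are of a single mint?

An adversary could hand out at most 5 coins per mint (mint-Q, mint-A run out sooner): 2 + 5 + 1 + 5 + 5 + 5 = 23 coins and still no mint has 6.
Pigeonhole: one more coin lands in a mint already at 5, so 24 draws are enough and 23 are not.

24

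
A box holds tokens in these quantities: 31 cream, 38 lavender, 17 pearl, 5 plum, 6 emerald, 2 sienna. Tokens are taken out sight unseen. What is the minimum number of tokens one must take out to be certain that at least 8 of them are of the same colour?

The 6 colours are the holes; the tokens drawn are the pigeons.
To avoid 8 of any one colour, the worst case takes at most 7 of each colour, or every token of a colour that has fewer than 7.
That gives 7 + 7 + 7 + 5 + 6 + 2 = 34 tokens with no colour reaching 8.
The next token forces some colour to 8, so 34 + 1 = 35.

35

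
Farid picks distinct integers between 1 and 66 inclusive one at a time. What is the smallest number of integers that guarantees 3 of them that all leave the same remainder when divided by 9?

The 9 residue classes mod 9 are the pigeonholes.
With 18 integers one could put 2 in each residue class and have no class reach 3.
The 19th integer pushes some class to 3, so 9·2 + 1 = 19.

19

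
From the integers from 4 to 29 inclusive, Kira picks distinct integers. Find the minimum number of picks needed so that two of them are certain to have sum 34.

Two chosen integers sum to 34 exactly when both halves of some pair {x, 34−x} with 5 ≤ x ≤ 34−x ≤ 29 are chosen — 12 such pairs.
The remaining 2 elements (those with no distinct partner in range) can never complete a 34-sum, so the worst case takes all of them and one from each pair: 2 + 12 = 14.
Pigeonhole: the 15th integer has to be the second member of some pair, so 14 + 1 = 15.

15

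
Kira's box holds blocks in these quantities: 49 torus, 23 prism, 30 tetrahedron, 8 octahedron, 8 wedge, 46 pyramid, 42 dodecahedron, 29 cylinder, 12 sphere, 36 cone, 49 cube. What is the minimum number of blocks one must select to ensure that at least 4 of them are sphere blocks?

In the worst case for collecting sphere blocks, every non-sphere block comes out first.
There are 49 + 23 + 30 + 8 + 8 + 46 + 42 + 29 + 36 + 49 = 320 non-sphere blocks altogether.
After those, each further block must be sphere, so 320 + 4 = 324 draws guarantee 4 sphere blocks.

324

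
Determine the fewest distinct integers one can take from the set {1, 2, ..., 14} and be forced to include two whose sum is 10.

A set avoiding the sum 10 can contain at most one of each pair {x, 10−x}, plus the 6 elements whose complement lies outside the range or equal to its own complement.
The integers 5, …, 14 (10 of them) are such a set: any two sum to at least 5+6 = 11 > 10.
Pigeonhole: any 11th integer completes one of the 4 pairs, so 11 choices force a sum of 10.

11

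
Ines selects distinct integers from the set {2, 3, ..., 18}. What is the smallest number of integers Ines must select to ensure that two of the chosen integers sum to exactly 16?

12

Two chosen integers sum to 16 exactly when both halves of some pair {x, 16−x} with 2 ≤ x ≤ 16−x ≤ 14 are chosen — 6 such pairs.
The remaining 5 elements (those with no distinct partner in range) can never complete a 16-sum, so the worst case takes all of them and one from each pair: 5 + 6 = 11.
By pigeonhole, the 12th integer has to be the second member of some pair, so 11 + 1 = 12.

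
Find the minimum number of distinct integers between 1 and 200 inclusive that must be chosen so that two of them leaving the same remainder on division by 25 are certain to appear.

26

The 25 residue classes mod 25 are the pigeonholes.
With 25 integers one could put 1 in each residue class and have no class reach 2.
The 26th integer pushes some class to 2, so 25·1 + 1 = 26.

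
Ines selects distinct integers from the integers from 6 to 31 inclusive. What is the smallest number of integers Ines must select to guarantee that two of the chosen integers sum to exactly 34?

Two chosen integers sum to 34 exactly when both halves of some pair {x, 34−x} with 6 ≤ x ≤ 34−x ≤ 28 are chosen — 11 such pairs.
The remaining 4 elements (those with no distinct partner in range) can never complete a 34-sum, so the worst case takes all of them and one from each pair: 4 + 11 = 15.
Pigeonhole: the 16th integer has to be the second member of some pair, so 15 + 1 = 16.

16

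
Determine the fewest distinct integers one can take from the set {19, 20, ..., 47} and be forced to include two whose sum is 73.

19

Group the elements by complementary pair {x, 73−x}: {26,47}, {27,46}, {28,45}, …, giving 11 two-element pairs and 7 integers whose partner 73−x falls outside [19,47].
By the pigeonhole principle, treating each of those 18 groups as a pigeonhole, one can pick one integer per group — 18 integers — with no two summing to 73.
The 19th integer lands in an occupied pair, forcing a sum of 73.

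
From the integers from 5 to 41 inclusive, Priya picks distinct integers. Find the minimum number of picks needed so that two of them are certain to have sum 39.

Two chosen integers sum to 39 exactly when both halves of some pair {x, 39−x} with 5 ≤ x ≤ 39−x ≤ 34 are chosen — 15 such pairs.
The remaining 7 elements (those with no distinct partner in range) can never complete a 39-sum, so the worst case takes all of them and one from each pair: 7 + 15 = 22.
By the pigeonhole principle, the 23rd integer has to be the second member of some pair, so 22 + 1 = 23.

23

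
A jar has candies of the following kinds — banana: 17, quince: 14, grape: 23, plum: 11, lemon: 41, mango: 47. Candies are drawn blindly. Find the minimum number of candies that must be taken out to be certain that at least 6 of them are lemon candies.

In the worst case for collecting lemon candies, every non-lemon candy comes out first.
There are 17 + 14 + 23 + 11 + 47 = 112 non-lemon candies altogether.
After those, each further candy must be lemon, so 112 + 6 = 118 draws guarantee 6 lemon candies.

118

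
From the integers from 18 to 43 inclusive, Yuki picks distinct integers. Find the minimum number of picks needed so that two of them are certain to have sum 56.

17

Group the elements by complementary pair {x, 56−x}: {18,38}, {19,37}, {20,36}, …, giving 10 two-element pairs, the single value 28 (it cannot pair with itself since the integers are distinct), and 5 integers whose partner 56−x falls outside [18,43].
Treating each of those 16 groups as a pigeonhole, one can pick one integer per group — 16 integers — with no two summing to 56.
The 17th integer lands in an occupied pair, forcing a sum of 56.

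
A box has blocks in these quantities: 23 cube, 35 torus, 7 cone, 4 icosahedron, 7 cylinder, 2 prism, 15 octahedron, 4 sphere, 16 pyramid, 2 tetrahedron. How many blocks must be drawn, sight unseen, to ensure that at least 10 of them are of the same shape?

63

Pigeonhole: the 10 shapes are the holes; the blocks drawn are the pigeons.
To avoid 10 of any one shape, the worst case takes at most 9 of each shape, or every block of a shape that has fewer than 9.
That gives 9 + 9 + 7 + 4 + 7 + 2 + 9 + 4 + 9 + 2 = 62 blocks with no shape reaching 10.
The next block forces some shape to 10, so 62 + 1 = 63.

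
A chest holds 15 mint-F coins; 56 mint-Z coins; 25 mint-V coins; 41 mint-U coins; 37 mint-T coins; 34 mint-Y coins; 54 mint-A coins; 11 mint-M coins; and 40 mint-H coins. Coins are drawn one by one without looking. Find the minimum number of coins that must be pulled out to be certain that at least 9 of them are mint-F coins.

307

In the worst case for collecting mint-F coins, every non-mint-F coin comes out first.
There are 56 + 25 + 41 + 37 + 34 + 54 + 11 + 40 = 298 non-mint-F coins altogether.
After those, each further coin must be mint-F, so 298 + 9 = 307 draws guarantee 9 mint-F coins.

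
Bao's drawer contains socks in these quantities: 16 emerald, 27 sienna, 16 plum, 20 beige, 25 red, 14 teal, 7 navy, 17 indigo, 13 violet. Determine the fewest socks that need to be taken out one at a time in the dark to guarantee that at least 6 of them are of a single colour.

46

An adversary could hand out at most 5 socks per colour: 5 + 5 + 5 + 5 + 5 + 5 + 5 + 5 + 5 = 45 socks and still no colour has 6.
One more sock lands in a colour already at 5, so 46 draws are enough and 45 are not.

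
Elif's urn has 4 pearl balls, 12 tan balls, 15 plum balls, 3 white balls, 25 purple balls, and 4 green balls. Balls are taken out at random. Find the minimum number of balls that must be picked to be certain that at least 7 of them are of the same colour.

An adversary could hand out at most 6 balls per colour (pearl, white, green run out sooner): 4 + 6 + 6 + 3 + 6 + 4 = 29 balls and still no colour has 7.
One more ball lands in a colour already at 6, so 30 draws are enough and 29 are not.

30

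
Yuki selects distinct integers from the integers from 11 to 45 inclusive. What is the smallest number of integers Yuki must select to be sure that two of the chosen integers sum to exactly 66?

Two chosen integers sum to 66 exactly when both halves of some pair {x, 66−x} with 21 ≤ x ≤ 66−x ≤ 45 are chosen — 12 such pairs.
The remaining 11 elements (those with no distinct partner in range) can never complete a 66-sum, so the worst case takes all of them and one from each pair: 11 + 12 = 23.
By the pigeonhole principle, the 24th integer has to be the second member of some pair, so 23 + 1 = 24.

24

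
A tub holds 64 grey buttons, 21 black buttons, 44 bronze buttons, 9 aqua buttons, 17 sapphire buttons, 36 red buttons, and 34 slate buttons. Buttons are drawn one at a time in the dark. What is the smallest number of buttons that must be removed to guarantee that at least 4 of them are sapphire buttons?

212

In the worst case for collecting sapphire buttons, every non-sapphire button comes out first.
There are 64 + 21 + 44 + 9 + 36 + 34 = 208 non-sapphire buttons altogether.
After those, each further button must be sapphire, so 208 + 4 = 212 draws guarantee 4 sapphire buttons.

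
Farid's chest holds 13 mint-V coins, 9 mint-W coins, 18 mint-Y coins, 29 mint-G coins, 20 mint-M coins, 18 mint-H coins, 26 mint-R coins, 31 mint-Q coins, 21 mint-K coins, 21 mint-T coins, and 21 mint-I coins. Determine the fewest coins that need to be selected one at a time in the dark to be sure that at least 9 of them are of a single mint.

By the pigeonhole principle, the 11 mints are the holes; the coins drawn are the pigeons.
To avoid 9 of any one mint, the worst case takes at most 8 of each mint.
That gives 8 + 8 + 8 + 8 + 8 + 8 + 8 + 8 + 8 + 8 + 8 = 88 coins with no mint reaching 9.
The next coin forces some mint to 9, so 88 + 1 = 89.

89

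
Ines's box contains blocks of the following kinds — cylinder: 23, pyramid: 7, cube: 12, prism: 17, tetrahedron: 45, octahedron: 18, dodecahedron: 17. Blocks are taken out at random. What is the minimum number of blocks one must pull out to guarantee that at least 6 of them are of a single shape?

36

Pigeonhole: put each drawn block into a box by shape. The largest draw with every box below 6 takes min(count, 5) from each shape.
Σ min(cᵢ, 5) = 5 + 5 + 5 + 5 + 5 + 5 + 5 = 35.
Draw number 35 + 1 = 36 must push one box to 6.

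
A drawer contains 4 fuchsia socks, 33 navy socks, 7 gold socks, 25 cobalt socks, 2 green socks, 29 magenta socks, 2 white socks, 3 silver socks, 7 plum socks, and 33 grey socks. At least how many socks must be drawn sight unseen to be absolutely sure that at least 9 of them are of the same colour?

Put each drawn sock into a box by colour. The largest draw with every box below 9 takes min(count, 8) from each colour; colours with fewer than 8 contribute all they have.
Σ min(cᵢ, 8) = 4 + 8 + 7 + 8 + 2 + 8 + 2 + 3 + 7 + 8 = 57.
Draw number 57 + 1 = 58 must push one box to 9.

58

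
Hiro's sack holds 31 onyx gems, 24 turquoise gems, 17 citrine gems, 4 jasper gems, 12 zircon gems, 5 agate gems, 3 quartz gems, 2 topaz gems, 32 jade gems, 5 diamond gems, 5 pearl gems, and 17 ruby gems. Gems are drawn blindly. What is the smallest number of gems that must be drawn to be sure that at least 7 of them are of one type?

By the pigeonhole principle, the 12 types are the holes; the gems drawn are the pigeons.
To avoid 7 of any one type, the worst case takes at most 6 of each type, or every gem of a type that has fewer than 6.
That gives 6 + 6 + 6 + 4 + 6 + 5 + 3 + 2 + 6 + 5 + 5 + 6 = 60 gems with no type reaching 7.
The next gem forces some type to 7, so 60 + 1 = 61.

61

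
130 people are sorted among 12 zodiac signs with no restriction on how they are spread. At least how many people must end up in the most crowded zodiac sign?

The 12 zodiac signs are the holes and the 130 people are the pigeons.
If every zodiac sign held at most 10 people, the total would be at most 12 × 10 = 120, which is less than 130.
So some zodiac sign holds at least ⌈130/12⌉ = 11 people.

11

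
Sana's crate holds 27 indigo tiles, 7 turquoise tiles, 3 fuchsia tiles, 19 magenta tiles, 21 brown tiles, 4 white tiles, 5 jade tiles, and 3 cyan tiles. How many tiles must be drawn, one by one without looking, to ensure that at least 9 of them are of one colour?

47

By the pigeonhole principle, put each drawn tile into a box by colour. The largest draw with every box below 9 takes min(count, 8) from each colour; colours with fewer than 8 contribute all they have.
Σ min(cᵢ, 8) = 8 + 7 + 3 + 8 + 8 + 4 + 5 + 3 = 46.
Draw number 46 + 1 = 47 must push one box to 9.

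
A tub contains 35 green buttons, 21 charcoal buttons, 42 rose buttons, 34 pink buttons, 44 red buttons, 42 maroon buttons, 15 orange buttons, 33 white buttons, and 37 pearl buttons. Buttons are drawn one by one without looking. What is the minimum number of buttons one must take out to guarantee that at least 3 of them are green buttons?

271

In the worst case for collecting green buttons, every non-green button comes out first.
There are 21 + 42 + 34 + 44 + 42 + 15 + 33 + 37 = 268 non-green buttons altogether.
After those, each further button must be green, so 268 + 3 = 271 draws guarantee 3 green buttons.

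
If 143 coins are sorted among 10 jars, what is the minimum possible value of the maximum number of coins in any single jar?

15

By the pigeonhole principle, the 10 jars are the holes and the 143 coins are the pigeons.
If every jar held at most 14 coins, the total would be at most 10 × 14 = 140, which is less than 143.
So some jar holds at least ⌈143/10⌉ = 15 coins.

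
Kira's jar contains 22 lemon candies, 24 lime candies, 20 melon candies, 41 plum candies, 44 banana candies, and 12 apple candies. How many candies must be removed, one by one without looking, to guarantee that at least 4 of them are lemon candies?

In the worst case for collecting lemon candies, every non-lemon candy comes out first.
There are 24 + 20 + 41 + 44 + 12 = 141 non-lemon candies altogether.
After those, each further candy must be lemon, so 141 + 4 = 145 draws guarantee 4 lemon candies.

145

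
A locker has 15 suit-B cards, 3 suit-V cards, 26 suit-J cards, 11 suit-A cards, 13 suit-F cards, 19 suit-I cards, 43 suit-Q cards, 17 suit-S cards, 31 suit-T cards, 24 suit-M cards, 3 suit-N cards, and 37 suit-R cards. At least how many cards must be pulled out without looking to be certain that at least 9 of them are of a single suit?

87

Pigeonhole: put each drawn card into a box by suit. The largest draw with every box below 9 takes min(count, 8) from each suit; suits with fewer than 8 contribute all they have.
Σ min(cᵢ, 8) = 8 + 3 + 8 + 8 + 8 + 8 + 8 + 8 + 8 + 8 + 3 + 8 = 86.
Draw number 86 + 1 = 87 must push one box to 9.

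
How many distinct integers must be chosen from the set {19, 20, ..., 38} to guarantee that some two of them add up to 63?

14

Group the elements by complementary pair {x, 63−x}: {25,38}, {26,37}, {27,36}, …, giving 7 two-element pairs and 6 integers whose partner 63−x falls outside [19,38].
Pigeonhole: treating each of those 13 groups as a pigeonhole, one can pick one integer per group — 13 integers — with no two summing to 63.
The 14th integer lands in an occupied pair, forcing a sum of 63.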